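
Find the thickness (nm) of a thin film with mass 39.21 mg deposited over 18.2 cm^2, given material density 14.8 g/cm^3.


Convert: m = 39.21 mg = 3.9210e-05 kg, A = 18.2 cm^2 = 1.8200e-03 m^2, rho = 14.8 g/cm^3 = 14800 kg/m^3
t = m / (A * rho)
t = 3.9210e-05 / (1.8200e-03 * 14800)
t = 1.4557e-06 m = 1455.7 nm

1455.7


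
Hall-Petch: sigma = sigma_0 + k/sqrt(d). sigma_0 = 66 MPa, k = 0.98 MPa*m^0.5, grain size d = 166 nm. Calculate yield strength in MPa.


d = 166 nm = 1.66e-07 m
sqrt(d) = 0.000407431
Hall-Petch contribution = k / sqrt(d) = 0.98 / 0.000407431 = 2405.3 MPa
sigma = sigma_0 + k/sqrt(d) = 66 + 2405.3 = 2471.3 MPa

2471.3


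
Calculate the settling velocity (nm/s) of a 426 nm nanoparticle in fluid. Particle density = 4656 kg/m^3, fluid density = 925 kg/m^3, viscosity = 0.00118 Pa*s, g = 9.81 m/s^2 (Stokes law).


Radius R = 426/2 nm = 2.13e-07 m
Density difference = 4656 - 925 = 3731 kg/m^3
v = 2 * R^2 * (rho_p - rho_f) * g / (9 * eta)
v = 2 * (2.13e-07)^2 * 3731 * 9.81 / (9 * 0.00118)
v = 3.12722e-07 m/s = 312.7224 nm/s

312.7224


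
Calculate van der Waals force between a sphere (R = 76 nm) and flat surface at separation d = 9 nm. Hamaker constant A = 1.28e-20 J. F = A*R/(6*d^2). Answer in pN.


Convert to SI: R = 76 nm = 7.6e-08 m, d = 9 nm = 9e-09 m
F = A * R / (6 * d^2)
F = 1.28e-20 * 7.6e-08 / (6 * (9e-09)^2)
F = 2.00165e-12 N = 2.002 pN

2.002


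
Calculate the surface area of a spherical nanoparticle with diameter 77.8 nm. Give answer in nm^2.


Radius r = 77.8/2 = 38.9 nm
Surface area SA = 4 * pi * r^2
SA = 4 * pi * (38.9)^2
SA = 19015.56 nm^2

19015.56


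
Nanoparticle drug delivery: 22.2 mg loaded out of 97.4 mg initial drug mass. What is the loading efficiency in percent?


Drug loading efficiency = (drug loaded / drug initial) * 100
DLE = 22.2 / 97.4 * 100
DLE = 0.2279 * 100
DLE = 22.79%

22.79


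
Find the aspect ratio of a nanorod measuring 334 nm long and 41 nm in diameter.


Aspect ratio AR = length / diameter
AR = 334 / 41
AR = 8.15

8.15


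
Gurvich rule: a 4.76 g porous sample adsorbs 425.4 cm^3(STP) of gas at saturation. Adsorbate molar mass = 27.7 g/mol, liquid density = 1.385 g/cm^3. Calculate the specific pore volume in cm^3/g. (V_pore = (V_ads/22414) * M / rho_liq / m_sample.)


Moles adsorbed n = V_ads / 22414 = 425.4 / 22414 = 1.897921e-02 mol
Liquid volume V_liq = n * M / rho_liq = 1.897921e-02 * 27.7 / 1.385 = 0.37958 cm^3
Specific pore volume V_pore = V_liq / m_sample = 0.37958 / 4.76
V_pore = 0.0797 cm^3/g

0.0797


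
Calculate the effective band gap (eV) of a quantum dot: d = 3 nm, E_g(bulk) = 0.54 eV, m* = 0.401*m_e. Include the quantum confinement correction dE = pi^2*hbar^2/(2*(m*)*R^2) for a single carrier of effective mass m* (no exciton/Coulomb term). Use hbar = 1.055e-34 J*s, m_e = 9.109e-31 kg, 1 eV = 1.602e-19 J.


Radius R = 3/2 nm = 1.5e-09 m
Confinement energy dE = pi^2 * hbar^2 / (2 * m_eff * m_e * R^2)
dE = pi^2 * (1.055e-34)^2 / (2 * 0.401 * 9.109e-31 * (1.5e-09)^2) J, divided by 1.602e-19 J/eV
dE = 0.4172 eV
Total band gap = E_g(bulk) + dE = 0.54 + 0.4172 = 0.9572 eV

0.9572


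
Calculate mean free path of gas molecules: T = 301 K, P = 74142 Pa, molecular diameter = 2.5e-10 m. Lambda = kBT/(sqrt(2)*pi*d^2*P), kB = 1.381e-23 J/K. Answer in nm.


Mean free path: lambda = kB*T / (sqrt(2) * pi * d^2 * P)
lambda = 1.381e-23 * 301 / (sqrt(2) * pi * (2.5e-10)^2 * 74142)
lambda = 2.01907e-07 m
lambda = 201.91 nm

201.91


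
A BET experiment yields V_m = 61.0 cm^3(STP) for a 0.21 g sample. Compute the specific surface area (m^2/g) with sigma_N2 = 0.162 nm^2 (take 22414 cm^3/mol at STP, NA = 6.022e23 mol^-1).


Number of moles in monolayer = V_m / 22414 = 61.0 / 22414 = 0.00272151
Number of molecules = moles * NA = 0.00272151 * 6.022e23
SA = molecules * sigma / mass
SA = (61.0 / 22414) * 6.022e23 * 0.162e-18 / 0.21
SA = 1264.3 m^2/g

1264.3


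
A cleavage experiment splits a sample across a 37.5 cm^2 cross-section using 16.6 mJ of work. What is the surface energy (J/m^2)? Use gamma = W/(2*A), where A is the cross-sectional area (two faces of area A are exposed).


Convert: A = 37.5 cm^2 = 0.00375 m^2, W = 16.6 mJ = 0.0166 J
Cleaving exposes two faces of area A, so total new surface = 2*A and gamma = W / (2*A)
gamma = 0.0166 / (2 * 0.00375)
gamma = 2.213 J/m^2

2.213


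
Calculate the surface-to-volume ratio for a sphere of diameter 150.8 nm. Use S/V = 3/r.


Radius r = 150.8/2 = 75.4 nm
S/V = 3 / r = 3 / 75.4
S/V = 0.0398 nm^-1

0.0398


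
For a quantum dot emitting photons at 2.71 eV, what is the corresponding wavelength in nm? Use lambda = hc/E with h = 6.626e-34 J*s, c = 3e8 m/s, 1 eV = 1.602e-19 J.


Convert energy: E = 2.71 eV = 2.71 * 1.602e-19 = 4.34142e-19 J
lambda = h*c / E = 6.626e-34 * 3e8 / 4.34142e-19
lambda = 4.57869e-07 m = 457.9 nm

457.9


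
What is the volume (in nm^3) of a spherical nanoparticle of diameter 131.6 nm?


Radius r = 131.6/2 = 65.8 nm
Volume V = (4/3) * pi * r^3
V = (4/3) * pi * (65.8)^3
V = 1193345.75 nm^3

1193345.75


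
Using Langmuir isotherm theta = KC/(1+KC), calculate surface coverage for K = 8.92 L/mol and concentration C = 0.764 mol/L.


Langmuir isotherm: theta = K*C / (1 + K*C)
K*C = 8.92 * 0.764 = 6.81488
theta = 6.81488 / (1 + 6.81488) = 6.81488 / 7.81488
theta = 0.872

0.872


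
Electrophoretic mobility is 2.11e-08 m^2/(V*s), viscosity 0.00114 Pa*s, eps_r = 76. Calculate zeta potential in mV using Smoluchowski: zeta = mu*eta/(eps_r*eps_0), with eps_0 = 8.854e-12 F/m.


Smoluchowski equation: zeta = mu * eta / (eps_r * eps_0)
zeta = 2.11e-08 * 0.00114 / (76 * 8.854e-12)
zeta = 0.035747 V = 35.75 mV

35.75


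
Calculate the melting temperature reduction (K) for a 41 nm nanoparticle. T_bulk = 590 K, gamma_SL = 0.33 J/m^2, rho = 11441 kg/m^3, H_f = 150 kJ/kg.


Radius R = 41/2 = 20.5 nm = 2.05e-08 m
Convert H_f = 150 kJ/kg = 150000 J/kg
dT = 2 * gamma_SL * T_bulk / (rho * H_f * R)
dT = 2 * 0.33 * 590 / (11441 * 150000 * 2.05e-08)
dT = 11.1 K

11.1


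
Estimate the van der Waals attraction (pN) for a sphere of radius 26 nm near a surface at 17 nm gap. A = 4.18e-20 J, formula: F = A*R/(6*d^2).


Convert to SI: R = 26 nm = 2.6e-08 m, d = 17 nm = 1.7e-08 m
F = A * R / (6 * d^2)
F = 4.18e-20 * 2.6e-08 / (6 * (1.7e-08)^2)
F = 6.26759e-13 N = 0.627 pN

0.627


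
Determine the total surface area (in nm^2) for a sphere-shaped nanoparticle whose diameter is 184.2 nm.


Radius r = 184.2/2 = 92.1 nm
Surface area SA = 4 * pi * r^2
SA = 4 * pi * (92.1)^2
SA = 106593.11 nm^2

106593.11


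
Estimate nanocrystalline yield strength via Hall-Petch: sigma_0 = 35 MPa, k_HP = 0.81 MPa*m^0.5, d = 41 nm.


d = 41 nm = 4.1e-08 m
sqrt(d) = 0.0002024846
Hall-Petch contribution = k / sqrt(d) = 0.81 / 0.0002024846 = 4000.3 MPa
sigma = sigma_0 + k/sqrt(d) = 35 + 4000.3 = 4035.3 MPa

4035.3


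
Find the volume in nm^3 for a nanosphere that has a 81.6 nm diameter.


Radius r = 81.6/2 = 40.8 nm
Volume V = (4/3) * pi * r^3
V = (4/3) * pi * (40.8)^3
V = 284491.37 nm^3

284491.37


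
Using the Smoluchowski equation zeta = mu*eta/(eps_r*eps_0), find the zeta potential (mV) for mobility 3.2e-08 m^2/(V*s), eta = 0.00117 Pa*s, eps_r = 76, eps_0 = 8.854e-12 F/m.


Smoluchowski equation: zeta = mu * eta / (eps_r * eps_0)
zeta = 3.2e-08 * 0.00117 / (76 * 8.854e-12)
zeta = 0.055639 V = 55.64 mV

55.64


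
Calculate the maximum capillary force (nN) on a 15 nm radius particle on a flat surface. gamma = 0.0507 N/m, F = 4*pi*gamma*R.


Convert radius: R = 15 nm = 1.5e-08 m
F = 4 * pi * gamma * R
F = 4 * pi * 0.0507 * 1.5e-08
F = 9.55672e-09 N = 9.5567 nN

9.5567


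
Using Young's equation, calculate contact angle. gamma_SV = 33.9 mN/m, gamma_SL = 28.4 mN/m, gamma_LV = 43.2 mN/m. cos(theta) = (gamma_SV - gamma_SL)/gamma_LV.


cos(theta) = (gamma_SV - gamma_SL) / gamma_LV
cos(theta) = (33.9 - 28.4) / 43.2
cos(theta) = 0.127315
theta = arccos(0.127315) = 82.69 degrees

82.69


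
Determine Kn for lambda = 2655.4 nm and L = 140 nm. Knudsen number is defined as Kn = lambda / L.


Knudsen number Kn = lambda / L
Kn = 2655.4 / 140
Kn = 18.9671

18.9671


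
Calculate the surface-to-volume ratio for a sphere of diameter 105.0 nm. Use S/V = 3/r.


Radius r = 105.0/2 = 52.5 nm
S/V = 3 / r = 3 / 52.5
S/V = 0.0571 nm^-1

0.0571


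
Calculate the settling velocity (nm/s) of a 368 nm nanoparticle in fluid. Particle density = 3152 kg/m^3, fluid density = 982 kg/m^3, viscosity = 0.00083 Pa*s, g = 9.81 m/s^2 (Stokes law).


Radius R = 368/2 nm = 1.84e-07 m
Density difference = 3152 - 982 = 2170 kg/m^3
v = 2 * R^2 * (rho_p - rho_f) * g / (9 * eta)
v = 2 * (1.84e-07)^2 * 2170 * 9.81 / (9 * 0.00083)
v = 1.92963e-07 m/s = 192.9629 nm/s

192.9629


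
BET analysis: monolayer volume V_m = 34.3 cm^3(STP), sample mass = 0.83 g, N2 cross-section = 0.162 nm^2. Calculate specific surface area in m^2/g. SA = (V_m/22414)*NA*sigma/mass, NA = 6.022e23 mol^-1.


Number of moles in monolayer = V_m / 22414 = 34.3 / 22414 = 0.00153029
Number of molecules = moles * NA = 0.00153029 * 6.022e23
SA = molecules * sigma / mass
SA = (34.3 / 22414) * 6.022e23 * 0.162e-18 / 0.83
SA = 179.9 m^2/g

179.9


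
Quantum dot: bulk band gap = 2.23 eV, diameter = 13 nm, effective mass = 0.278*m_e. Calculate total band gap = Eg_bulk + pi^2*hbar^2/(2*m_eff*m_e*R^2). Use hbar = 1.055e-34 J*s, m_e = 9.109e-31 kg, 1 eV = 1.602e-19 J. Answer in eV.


Radius R = 13/2 nm = 6.5e-09 m
Confinement energy dE = pi^2 * hbar^2 / (2 * m_eff * m_e * R^2)
dE = pi^2 * (1.055e-34)^2 / (2 * 0.278 * 9.109e-31 * (6.5e-09)^2) J, divided by 1.602e-19 J/eV
dE = 0.032 eV
Total band gap = E_g(bulk) + dE = 2.23 + 0.032 = 2.262 eV

2.262


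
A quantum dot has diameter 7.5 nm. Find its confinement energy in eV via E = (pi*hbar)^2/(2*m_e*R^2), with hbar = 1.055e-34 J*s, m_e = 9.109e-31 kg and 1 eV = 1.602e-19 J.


Radius R = 7.5/2 = 3.75 nm = 3.75e-09 m
E = (pi * 1.055e-34)^2 / (2 * 9.109e-31 * (3.75e-09)^2)
E(J) = 4.28787e-21
E = E(J) / 1.602e-19 = 0.0268 eV

0.0268


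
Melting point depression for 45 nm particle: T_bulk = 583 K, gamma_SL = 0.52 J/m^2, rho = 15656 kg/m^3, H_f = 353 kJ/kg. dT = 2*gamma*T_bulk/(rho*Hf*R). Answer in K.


Radius R = 45/2 = 22.5 nm = 2.25e-08 m
Convert H_f = 353 kJ/kg = 353000 J/kg
dT = 2 * gamma_SL * T_bulk / (rho * H_f * R)
dT = 2 * 0.52 * 583 / (15656 * 353000 * 2.25e-08)
dT = 4.9 K

4.9


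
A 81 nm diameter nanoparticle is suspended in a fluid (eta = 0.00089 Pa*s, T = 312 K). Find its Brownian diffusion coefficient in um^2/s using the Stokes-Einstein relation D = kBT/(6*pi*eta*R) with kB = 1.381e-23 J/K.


Radius R = 81/2 = 40.5 nm = 4.05e-08 m
D = kB*T / (6*pi*eta*R)
D = 1.381e-23 * 312 / (6 * pi * 0.00089 * 4.05e-08)
D = 6.34165e-12 m^2/s = 6.342 um^2/s

6.342


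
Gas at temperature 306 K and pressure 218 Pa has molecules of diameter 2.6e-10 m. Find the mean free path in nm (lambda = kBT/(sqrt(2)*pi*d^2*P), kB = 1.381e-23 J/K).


Mean free path: lambda = kB*T / (sqrt(2) * pi * d^2 * P)
lambda = 1.381e-23 * 306 / (sqrt(2) * pi * (2.6e-10)^2 * 218)
lambda = 6.45427e-05 m
lambda = 64542.69 nm

64542.69


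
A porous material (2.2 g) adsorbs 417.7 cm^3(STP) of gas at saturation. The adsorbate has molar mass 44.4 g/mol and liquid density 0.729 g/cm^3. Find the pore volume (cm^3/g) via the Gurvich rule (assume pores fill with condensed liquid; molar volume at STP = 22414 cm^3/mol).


Moles adsorbed n = V_ads / 22414 = 417.7 / 22414 = 1.863567e-02 mol
Liquid volume V_liq = n * M / rho_liq = 1.863567e-02 * 44.4 / 0.729 = 1.13501 cm^3
Specific pore volume V_pore = V_liq / m_sample = 1.13501 / 2.2
V_pore = 0.5159 cm^3/g

0.5159


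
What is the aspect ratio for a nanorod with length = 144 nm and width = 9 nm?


Aspect ratio AR = length / diameter
AR = 144 / 9
AR = 16.0

16.0


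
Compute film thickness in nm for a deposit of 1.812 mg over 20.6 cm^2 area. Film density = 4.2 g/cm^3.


Convert: m = 1.812 mg = 1.8120e-06 kg, A = 20.6 cm^2 = 2.0600e-03 m^2, rho = 4.2 g/cm^3 = 4200 kg/m^3
t = m / (A * rho)
t = 1.8120e-06 / (2.0600e-03 * 4200)
t = 2.0943e-07 m = 209.4 nm

209.4


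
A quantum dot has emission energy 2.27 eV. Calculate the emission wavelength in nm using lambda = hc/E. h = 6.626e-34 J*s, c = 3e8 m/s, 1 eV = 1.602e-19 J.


Convert energy: E = 2.27 eV = 2.27 * 1.602e-19 = 3.63654e-19 J
lambda = h*c / E = 6.626e-34 * 3e8 / 3.63654e-19
lambda = 5.46618e-07 m = 546.6 nm

546.6


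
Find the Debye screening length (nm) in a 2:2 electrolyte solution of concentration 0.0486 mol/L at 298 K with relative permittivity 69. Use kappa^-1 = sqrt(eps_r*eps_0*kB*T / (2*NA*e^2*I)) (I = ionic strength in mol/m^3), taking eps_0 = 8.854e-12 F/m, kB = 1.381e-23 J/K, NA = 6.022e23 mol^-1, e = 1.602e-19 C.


Ionic strength I = 0.0486 * 2^2 * 1000 = 194.4 mol/m^3
kappa^-1 = sqrt(69 * 8.854e-12 * 1.381e-23 * 298 / (2 * 6.022e23 * (1.602e-19)^2 * 194.4))
kappa^-1 = 0.647 nm

0.647


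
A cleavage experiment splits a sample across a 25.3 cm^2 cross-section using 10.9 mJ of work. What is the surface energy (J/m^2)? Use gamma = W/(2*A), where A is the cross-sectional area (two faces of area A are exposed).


Convert: A = 25.3 cm^2 = 0.00253 m^2, W = 10.9 mJ = 0.0109 J
Cleaving exposes two faces of area A, so total new surface = 2*A and gamma = W / (2*A)
gamma = 0.0109 / (2 * 0.00253)
gamma = 2.154 J/m^2

2.154


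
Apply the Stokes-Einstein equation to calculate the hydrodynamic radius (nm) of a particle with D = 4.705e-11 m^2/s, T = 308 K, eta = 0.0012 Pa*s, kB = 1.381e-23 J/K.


Stokes-Einstein: R = kB*T / (6*pi*eta*D)
R = 1.381e-23 * 308 / (6 * pi * 0.0012 * 4.705e-11)
R = 3.99671e-09 m = 4.0 nm

4.0


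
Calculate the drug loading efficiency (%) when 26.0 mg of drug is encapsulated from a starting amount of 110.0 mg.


Drug loading efficiency = (drug loaded / drug initial) * 100
DLE = 26.0 / 110.0 * 100
DLE = 0.2364 * 100
DLE = 23.64%

23.64


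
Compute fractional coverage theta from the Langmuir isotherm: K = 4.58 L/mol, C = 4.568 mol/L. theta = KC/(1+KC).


Langmuir isotherm: theta = K*C / (1 + K*C)
K*C = 4.58 * 4.568 = 20.92144
theta = 20.92144 / (1 + 20.92144) = 20.92144 / 21.92144
theta = 0.9544

0.9544


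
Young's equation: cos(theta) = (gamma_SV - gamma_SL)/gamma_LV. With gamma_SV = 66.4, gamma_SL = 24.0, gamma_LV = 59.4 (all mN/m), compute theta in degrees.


cos(theta) = (gamma_SV - gamma_SL) / gamma_LV
cos(theta) = (66.4 - 24.0) / 59.4
cos(theta) = 0.713805
theta = arccos(0.713805) = 44.45 degrees

44.45


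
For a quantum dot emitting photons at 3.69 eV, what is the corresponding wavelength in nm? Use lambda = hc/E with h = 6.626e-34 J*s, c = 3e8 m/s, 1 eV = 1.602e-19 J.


Convert energy: E = 3.69 eV = 3.69 * 1.602e-19 = 5.91138e-19 J
lambda = h*c / E = 6.626e-34 * 3e8 / 5.91138e-19
lambda = 3.36267e-07 m = 336.3 nm

336.3


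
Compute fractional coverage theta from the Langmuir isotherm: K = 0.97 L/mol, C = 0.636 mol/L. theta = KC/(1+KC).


Langmuir isotherm: theta = K*C / (1 + K*C)
K*C = 0.97 * 0.636 = 0.61692
theta = 0.61692 / (1 + 0.61692) = 0.61692 / 1.61692
theta = 0.3815

0.3815


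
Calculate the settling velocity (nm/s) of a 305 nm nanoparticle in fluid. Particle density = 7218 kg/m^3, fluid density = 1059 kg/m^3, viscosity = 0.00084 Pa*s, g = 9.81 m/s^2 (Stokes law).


Radius R = 305/2 nm = 1.525e-07 m
Density difference = 7218 - 1059 = 6159 kg/m^3
v = 2 * R^2 * (rho_p - rho_f) * g / (9 * eta)
v = 2 * (1.525e-07)^2 * 6159 * 9.81 / (9 * 0.00084)
v = 3.7173e-07 m/s = 371.7296 nm/s

371.7296


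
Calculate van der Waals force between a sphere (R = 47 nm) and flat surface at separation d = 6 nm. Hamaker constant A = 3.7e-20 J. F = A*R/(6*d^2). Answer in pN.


Convert to SI: R = 47 nm = 4.7e-08 m, d = 6 nm = 6e-09 m
F = A * R / (6 * d^2)
F = 3.7e-20 * 4.7e-08 / (6 * (6e-09)^2)
F = 8.05093e-12 N = 8.051 pN

8.051


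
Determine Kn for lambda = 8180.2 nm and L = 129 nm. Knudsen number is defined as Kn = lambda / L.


Knudsen number Kn = lambda / L
Kn = 8180.2 / 129
Kn = 63.4124

63.4124


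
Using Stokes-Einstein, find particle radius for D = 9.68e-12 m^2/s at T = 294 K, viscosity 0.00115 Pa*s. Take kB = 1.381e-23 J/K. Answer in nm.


Stokes-Einstein: R = kB*T / (6*pi*eta*D)
R = 1.381e-23 * 294 / (6 * pi * 0.00115 * 9.68e-12)
R = 1.93494e-08 m = 19.35 nm

19.35


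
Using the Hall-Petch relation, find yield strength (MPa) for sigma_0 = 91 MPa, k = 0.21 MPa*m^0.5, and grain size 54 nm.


d = 54 nm = 5.4e-08 m
sqrt(d) = 0.000232379
Hall-Petch contribution = k / sqrt(d) = 0.21 / 0.000232379 = 903.7 MPa
sigma = sigma_0 + k/sqrt(d) = 91 + 903.7 = 994.7 MPa

994.7


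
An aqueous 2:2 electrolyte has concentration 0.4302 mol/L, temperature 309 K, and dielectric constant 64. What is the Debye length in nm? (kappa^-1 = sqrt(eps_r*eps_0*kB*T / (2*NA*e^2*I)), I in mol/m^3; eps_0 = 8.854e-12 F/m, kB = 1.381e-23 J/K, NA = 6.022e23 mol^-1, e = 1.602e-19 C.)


Ionic strength I = 0.4302 * 2^2 * 1000 = 1720.8 mol/m^3
kappa^-1 = sqrt(64 * 8.854e-12 * 1.381e-23 * 309 / (2 * 6.022e23 * (1.602e-19)^2 * 1720.8))
kappa^-1 = 0.213 nm

0.213


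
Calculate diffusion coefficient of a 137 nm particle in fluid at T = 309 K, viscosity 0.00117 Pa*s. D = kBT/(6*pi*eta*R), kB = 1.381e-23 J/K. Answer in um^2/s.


Radius R = 137/2 = 68.5 nm = 6.85e-08 m
D = kB*T / (6*pi*eta*R)
D = 1.381e-23 * 309 / (6 * pi * 0.00117 * 6.85e-08)
D = 2.82471e-12 m^2/s = 2.825 um^2/s

2.825


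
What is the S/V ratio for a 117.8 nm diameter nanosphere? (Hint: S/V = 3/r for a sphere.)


Radius r = 117.8/2 = 58.9 nm
S/V = 3 / r = 3 / 58.9
S/V = 0.0509 nm^-1

0.0509


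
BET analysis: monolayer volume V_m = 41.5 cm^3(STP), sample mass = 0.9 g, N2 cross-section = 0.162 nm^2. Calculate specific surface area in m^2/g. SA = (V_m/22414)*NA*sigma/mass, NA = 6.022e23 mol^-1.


Number of moles in monolayer = V_m / 22414 = 41.5 / 22414 = 0.00185152
Number of molecules = moles * NA = 0.00185152 * 6.022e23
SA = molecules * sigma / mass
SA = (41.5 / 22414) * 6.022e23 * 0.162e-18 / 0.9
SA = 200.7 m^2/g

200.7


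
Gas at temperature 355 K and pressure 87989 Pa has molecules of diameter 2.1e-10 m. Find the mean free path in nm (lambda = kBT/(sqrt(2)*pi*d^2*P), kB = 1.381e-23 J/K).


Mean free path: lambda = kB*T / (sqrt(2) * pi * d^2 * P)
lambda = 1.381e-23 * 355 / (sqrt(2) * pi * (2.1e-10)^2 * 87989)
lambda = 2.84374e-07 m
lambda = 284.37 nm

284.37


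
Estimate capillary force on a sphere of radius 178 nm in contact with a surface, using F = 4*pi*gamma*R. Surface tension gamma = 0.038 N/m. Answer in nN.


Convert radius: R = 178 nm = 1.78e-07 m
F = 4 * pi * gamma * R
F = 4 * pi * 0.038 * 1.78e-07
F = 8.49989e-08 N = 84.9989 nN

84.9989


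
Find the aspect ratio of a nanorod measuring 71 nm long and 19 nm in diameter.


Aspect ratio AR = length / diameter
AR = 71 / 19
AR = 3.74

3.74


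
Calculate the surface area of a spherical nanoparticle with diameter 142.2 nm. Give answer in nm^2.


Radius r = 142.2/2 = 71.1 nm
Surface area SA = 4 * pi * r^2
SA = 4 * pi * (71.1)^2
SA = 63525.64 nm^2

63525.64


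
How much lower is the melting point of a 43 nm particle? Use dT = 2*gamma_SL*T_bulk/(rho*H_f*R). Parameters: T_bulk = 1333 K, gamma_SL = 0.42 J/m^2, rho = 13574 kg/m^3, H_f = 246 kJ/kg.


Radius R = 43/2 = 21.5 nm = 2.15e-08 m
Convert H_f = 246 kJ/kg = 246000 J/kg
dT = 2 * gamma_SL * T_bulk / (rho * H_f * R)
dT = 2 * 0.42 * 1333 / (13574 * 246000 * 2.15e-08)
dT = 15.6 K

15.6


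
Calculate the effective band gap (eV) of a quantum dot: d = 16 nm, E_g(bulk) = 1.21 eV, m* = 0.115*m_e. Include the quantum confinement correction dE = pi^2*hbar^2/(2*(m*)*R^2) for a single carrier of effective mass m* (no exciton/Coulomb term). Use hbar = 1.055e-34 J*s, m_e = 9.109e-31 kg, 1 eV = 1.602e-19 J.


Radius R = 16/2 nm = 8e-09 m
Confinement energy dE = pi^2 * hbar^2 / (2 * m_eff * m_e * R^2)
dE = pi^2 * (1.055e-34)^2 / (2 * 0.115 * 9.109e-31 * (8e-09)^2) J, divided by 1.602e-19 J/eV
dE = 0.0511 eV
Total band gap = E_g(bulk) + dE = 1.21 + 0.0511 = 1.2611 eV

1.2611


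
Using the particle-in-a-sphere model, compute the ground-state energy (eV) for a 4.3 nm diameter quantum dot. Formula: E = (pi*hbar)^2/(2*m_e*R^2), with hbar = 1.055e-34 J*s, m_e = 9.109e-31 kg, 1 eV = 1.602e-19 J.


Radius R = 4.3/2 = 2.15 nm = 2.15e-09 m
E = (pi * 1.055e-34)^2 / (2 * 9.109e-31 * (2.15e-09)^2)
E(J) = 1.30445e-20
E = E(J) / 1.602e-19 = 0.0814 eV

0.0814


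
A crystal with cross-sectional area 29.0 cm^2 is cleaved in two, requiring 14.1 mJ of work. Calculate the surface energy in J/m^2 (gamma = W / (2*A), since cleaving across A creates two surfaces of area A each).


Convert: A = 29.0 cm^2 = 0.0029 m^2, W = 14.1 mJ = 0.0141 J
Cleaving exposes two faces of area A, so total new surface = 2*A and gamma = W / (2*A)
gamma = 0.0141 / (2 * 0.0029)
gamma = 2.431 J/m^2

2.431


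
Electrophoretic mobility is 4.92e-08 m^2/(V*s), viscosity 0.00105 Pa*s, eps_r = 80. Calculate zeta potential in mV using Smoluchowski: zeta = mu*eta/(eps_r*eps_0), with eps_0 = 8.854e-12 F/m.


Smoluchowski equation: zeta = mu * eta / (eps_r * eps_0)
zeta = 4.92e-08 * 0.00105 / (80 * 8.854e-12)
zeta = 0.072933 V = 72.93 mV

72.93


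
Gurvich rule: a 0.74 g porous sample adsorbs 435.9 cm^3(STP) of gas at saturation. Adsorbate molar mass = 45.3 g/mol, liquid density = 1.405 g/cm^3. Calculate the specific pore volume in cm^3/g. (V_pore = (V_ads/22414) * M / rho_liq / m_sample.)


Moles adsorbed n = V_ads / 22414 = 435.9 / 22414 = 1.944767e-02 mol
Liquid volume V_liq = n * M / rho_liq = 1.944767e-02 * 45.3 / 1.405 = 0.62703 cm^3
Specific pore volume V_pore = V_liq / m_sample = 0.62703 / 0.74
V_pore = 0.8473 cm^3/g

0.8473


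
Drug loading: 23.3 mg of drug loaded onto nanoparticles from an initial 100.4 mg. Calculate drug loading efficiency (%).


Drug loading efficiency = (drug loaded / drug initial) * 100
DLE = 23.3 / 100.4 * 100
DLE = 0.2321 * 100
DLE = 23.21%

23.21


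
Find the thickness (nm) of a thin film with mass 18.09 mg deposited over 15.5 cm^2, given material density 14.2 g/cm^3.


Convert: m = 18.09 mg = 1.8090e-05 kg, A = 15.5 cm^2 = 1.5500e-03 m^2, rho = 14.2 g/cm^3 = 14200 kg/m^3
t = m / (A * rho)
t = 1.8090e-05 / (1.5500e-03 * 14200)
t = 8.2190e-07 m = 821.9 nm

821.9


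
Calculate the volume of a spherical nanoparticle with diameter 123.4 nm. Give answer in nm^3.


Radius r = 123.4/2 = 61.7 nm
Volume V = (4/3) * pi * r^3
V = (4/3) * pi * (61.7)^3
V = 983884.46 nm^3

983884.46


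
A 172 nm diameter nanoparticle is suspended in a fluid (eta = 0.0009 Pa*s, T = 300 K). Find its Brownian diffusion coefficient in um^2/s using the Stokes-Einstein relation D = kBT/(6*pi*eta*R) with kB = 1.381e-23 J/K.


Radius R = 172/2 = 86 nm = 8.6e-08 m
D = kB*T / (6*pi*eta*R)
D = 1.381e-23 * 300 / (6 * pi * 0.0009 * 8.6e-08)
D = 2.8397e-12 m^2/s = 2.84 um^2/s

2.84


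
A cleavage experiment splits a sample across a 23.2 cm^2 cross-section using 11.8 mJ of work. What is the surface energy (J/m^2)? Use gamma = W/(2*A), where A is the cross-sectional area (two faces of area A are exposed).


Convert: A = 23.2 cm^2 = 0.00232 m^2, W = 11.8 mJ = 0.0118 J
Cleaving exposes two faces of area A, so total new surface = 2*A and gamma = W / (2*A)
gamma = 0.0118 / (2 * 0.00232)
gamma = 2.543 J/m^2

2.543


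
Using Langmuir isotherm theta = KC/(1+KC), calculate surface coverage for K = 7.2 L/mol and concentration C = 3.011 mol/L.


Langmuir isotherm: theta = K*C / (1 + K*C)
K*C = 7.2 * 3.011 = 21.6792
theta = 21.6792 / (1 + 21.6792) = 21.6792 / 22.6792
theta = 0.9559

0.9559


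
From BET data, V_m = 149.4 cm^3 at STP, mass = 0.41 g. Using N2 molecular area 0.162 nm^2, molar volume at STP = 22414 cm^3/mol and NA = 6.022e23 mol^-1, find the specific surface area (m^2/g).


Number of moles in monolayer = V_m / 22414 = 149.4 / 22414 = 0.00666548
Number of molecules = moles * NA = 0.00666548 * 6.022e23
SA = molecules * sigma / mass
SA = (149.4 / 22414) * 6.022e23 * 0.162e-18 / 0.41
SA = 1586.0 m^2/g

1586.0


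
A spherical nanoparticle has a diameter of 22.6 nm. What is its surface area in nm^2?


Radius r = 22.6/2 = 11.3 nm
Surface area SA = 4 * pi * r^2
SA = 4 * pi * (11.3)^2
SA = 1604.6 nm^2

1604.6


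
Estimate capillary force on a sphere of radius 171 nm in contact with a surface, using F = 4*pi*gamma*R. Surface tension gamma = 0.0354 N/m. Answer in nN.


Convert radius: R = 171 nm = 1.71e-07 m
F = 4 * pi * gamma * R
F = 4 * pi * 0.0354 * 1.71e-07
F = 7.60693e-08 N = 76.0693 nN

76.0693


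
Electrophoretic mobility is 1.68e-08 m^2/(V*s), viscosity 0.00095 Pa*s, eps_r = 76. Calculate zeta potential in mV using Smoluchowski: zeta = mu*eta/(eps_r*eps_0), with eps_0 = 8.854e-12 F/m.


Smoluchowski equation: zeta = mu * eta / (eps_r * eps_0)
zeta = 1.68e-08 * 0.00095 / (76 * 8.854e-12)
zeta = 0.023718 V = 23.72 mV

23.72


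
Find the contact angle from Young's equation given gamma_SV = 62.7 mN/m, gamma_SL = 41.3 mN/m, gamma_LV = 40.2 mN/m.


cos(theta) = (gamma_SV - gamma_SL) / gamma_LV
cos(theta) = (62.7 - 41.3) / 40.2
cos(theta) = 0.532338
theta = arccos(0.532338) = 57.84 degrees

57.84


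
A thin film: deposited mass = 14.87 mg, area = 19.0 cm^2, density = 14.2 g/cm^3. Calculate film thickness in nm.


Convert: m = 14.87 mg = 1.4870e-05 kg, A = 19.0 cm^2 = 1.9000e-03 m^2, rho = 14.2 g/cm^3 = 14200 kg/m^3
t = m / (A * rho)
t = 1.4870e-05 / (1.9000e-03 * 14200)
t = 5.5115e-07 m = 551.1 nm

551.1


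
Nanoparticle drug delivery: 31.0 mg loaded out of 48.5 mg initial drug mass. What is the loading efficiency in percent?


Drug loading efficiency = (drug loaded / drug initial) * 100
DLE = 31.0 / 48.5 * 100
DLE = 0.6392 * 100
DLE = 63.92%

63.92


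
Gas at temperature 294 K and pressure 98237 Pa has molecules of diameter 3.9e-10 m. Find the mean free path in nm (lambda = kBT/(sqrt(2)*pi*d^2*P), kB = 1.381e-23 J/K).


Mean free path: lambda = kB*T / (sqrt(2) * pi * d^2 * P)
lambda = 1.381e-23 * 294 / (sqrt(2) * pi * (3.9e-10)^2 * 98237)
lambda = 6.11606e-08 m
lambda = 61.16 nm

61.16


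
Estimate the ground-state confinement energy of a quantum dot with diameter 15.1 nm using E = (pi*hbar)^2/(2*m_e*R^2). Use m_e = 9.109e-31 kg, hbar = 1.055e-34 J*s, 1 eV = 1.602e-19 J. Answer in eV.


Radius R = 15.1/2 = 7.55 nm = 7.55e-09 m
E = (pi * 1.055e-34)^2 / (2 * 9.109e-31 * (7.55e-09)^2)
E(J) = 1.05782e-21
E = E(J) / 1.602e-19 = 0.0066 eV

0.0066


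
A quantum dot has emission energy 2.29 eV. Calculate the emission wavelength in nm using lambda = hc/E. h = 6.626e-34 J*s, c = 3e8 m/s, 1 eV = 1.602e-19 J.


Convert energy: E = 2.29 eV = 2.29 * 1.602e-19 = 3.66858e-19 J
lambda = h*c / E = 6.626e-34 * 3e8 / 3.66858e-19
lambda = 5.41845e-07 m = 541.8 nm

541.8


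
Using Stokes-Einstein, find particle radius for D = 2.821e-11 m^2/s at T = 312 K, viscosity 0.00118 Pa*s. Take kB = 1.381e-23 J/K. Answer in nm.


Stokes-Einstein: R = kB*T / (6*pi*eta*D)
R = 1.381e-23 * 312 / (6 * pi * 0.00118 * 2.821e-11)
R = 6.86692e-09 m = 6.87 nm

6.87


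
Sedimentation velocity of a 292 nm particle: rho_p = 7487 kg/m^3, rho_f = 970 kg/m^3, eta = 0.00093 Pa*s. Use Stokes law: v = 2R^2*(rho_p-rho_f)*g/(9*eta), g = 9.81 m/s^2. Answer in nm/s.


Radius R = 292/2 nm = 1.46e-07 m
Density difference = 7487 - 970 = 6517 kg/m^3
v = 2 * R^2 * (rho_p - rho_f) * g / (9 * eta)
v = 2 * (1.46e-07)^2 * 6517 * 9.81 / (9 * 0.00093)
v = 3.25632e-07 m/s = 325.6319 nm/s

325.6319


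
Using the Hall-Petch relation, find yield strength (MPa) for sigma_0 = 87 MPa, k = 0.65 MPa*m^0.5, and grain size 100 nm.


d = 100 nm = 1e-07 m
sqrt(d) = 0.0003162278
Hall-Petch contribution = k / sqrt(d) = 0.65 / 0.0003162278 = 2055.5 MPa
sigma = sigma_0 + k/sqrt(d) = 87 + 2055.5 = 2142.5 MPa

2142.5


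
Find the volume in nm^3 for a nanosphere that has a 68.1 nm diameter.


Radius r = 68.1/2 = 34.05 nm
Volume V = (4/3) * pi * r^3
V = (4/3) * pi * (34.05)^3
V = 165363.62 nm^3

165363.62


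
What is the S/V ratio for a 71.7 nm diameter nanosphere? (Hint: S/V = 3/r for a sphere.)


Radius r = 71.7/2 = 35.85 nm
S/V = 3 / r = 3 / 35.85
S/V = 0.0837 nm^-1

0.0837


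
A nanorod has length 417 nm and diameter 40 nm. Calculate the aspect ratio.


Aspect ratio AR = length / diameter
AR = 417 / 40
AR = 10.43

10.43


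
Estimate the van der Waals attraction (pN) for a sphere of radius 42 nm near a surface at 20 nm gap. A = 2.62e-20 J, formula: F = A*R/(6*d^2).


Convert to SI: R = 42 nm = 4.2e-08 m, d = 20 nm = 2e-08 m
F = A * R / (6 * d^2)
F = 2.62e-20 * 4.2e-08 / (6 * (2e-08)^2)
F = 4.585e-13 N = 0.459 pN

0.459


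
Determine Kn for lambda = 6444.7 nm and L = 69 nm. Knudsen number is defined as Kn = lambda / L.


Knudsen number Kn = lambda / L
Kn = 6444.7 / 69
Kn = 93.4014

93.4014


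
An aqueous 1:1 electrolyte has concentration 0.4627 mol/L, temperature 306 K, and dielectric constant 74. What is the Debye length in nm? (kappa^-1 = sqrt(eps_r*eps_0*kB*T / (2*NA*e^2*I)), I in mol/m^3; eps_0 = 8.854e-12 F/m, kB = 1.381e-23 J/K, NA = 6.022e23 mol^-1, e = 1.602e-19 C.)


Ionic strength I = 0.4627 * 1^2 * 1000 = 462.7 mol/m^3
kappa^-1 = sqrt(74 * 8.854e-12 * 1.381e-23 * 306 / (2 * 6.022e23 * (1.602e-19)^2 * 462.7))
kappa^-1 = 0.44 nm

0.44


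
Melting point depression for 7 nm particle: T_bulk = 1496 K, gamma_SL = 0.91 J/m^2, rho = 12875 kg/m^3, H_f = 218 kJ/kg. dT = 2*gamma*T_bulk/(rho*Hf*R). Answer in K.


Radius R = 7/2 = 3.5 nm = 3.5e-09 m
Convert H_f = 218 kJ/kg = 218000 J/kg
dT = 2 * gamma_SL * T_bulk / (rho * H_f * R)
dT = 2 * 0.91 * 1496 / (12875 * 218000 * 3.5e-09)
dT = 277.2 K

277.2


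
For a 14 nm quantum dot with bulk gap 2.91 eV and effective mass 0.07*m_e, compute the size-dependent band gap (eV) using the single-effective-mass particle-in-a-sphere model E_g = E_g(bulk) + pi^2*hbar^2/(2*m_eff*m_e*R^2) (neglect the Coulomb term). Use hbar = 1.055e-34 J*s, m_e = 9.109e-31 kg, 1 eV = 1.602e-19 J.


Radius R = 14/2 nm = 7e-09 m
Confinement energy dE = pi^2 * hbar^2 / (2 * m_eff * m_e * R^2)
dE = pi^2 * (1.055e-34)^2 / (2 * 0.07 * 9.109e-31 * (7e-09)^2) J, divided by 1.602e-19 J/eV
dE = 0.1097 eV
Total band gap = E_g(bulk) + dE = 2.91 + 0.1097 = 3.0197 eV

3.0197


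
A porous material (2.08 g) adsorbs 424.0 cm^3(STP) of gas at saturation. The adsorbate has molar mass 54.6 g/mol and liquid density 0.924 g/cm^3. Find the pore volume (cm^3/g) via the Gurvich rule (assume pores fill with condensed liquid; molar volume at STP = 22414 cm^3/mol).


Moles adsorbed n = V_ads / 22414 = 424.0 / 22414 = 1.891675e-02 mol
Liquid volume V_liq = n * M / rho_liq = 1.891675e-02 * 54.6 / 0.924 = 1.11781 cm^3
Specific pore volume V_pore = V_liq / m_sample = 1.11781 / 2.08
V_pore = 0.5374 cm^3/g

0.5374


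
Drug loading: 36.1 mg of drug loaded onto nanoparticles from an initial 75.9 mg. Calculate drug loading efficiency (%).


Drug loading efficiency = (drug loaded / drug initial) * 100
DLE = 36.1 / 75.9 * 100
DLE = 0.4756 * 100
DLE = 47.56%

47.56


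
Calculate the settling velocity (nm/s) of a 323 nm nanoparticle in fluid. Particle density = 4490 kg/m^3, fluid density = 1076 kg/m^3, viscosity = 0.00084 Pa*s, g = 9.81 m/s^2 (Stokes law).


Radius R = 323/2 nm = 1.615e-07 m
Density difference = 4490 - 1076 = 3414 kg/m^3
v = 2 * R^2 * (rho_p - rho_f) * g / (9 * eta)
v = 2 * (1.615e-07)^2 * 3414 * 9.81 / (9 * 0.00084)
v = 2.31092e-07 m/s = 231.0925 nm/s

231.0925


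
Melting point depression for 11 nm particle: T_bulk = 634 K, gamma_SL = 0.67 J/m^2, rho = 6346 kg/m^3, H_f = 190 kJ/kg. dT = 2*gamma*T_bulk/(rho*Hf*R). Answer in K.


Radius R = 11/2 = 5.5 nm = 5.5e-09 m
Convert H_f = 190 kJ/kg = 190000 J/kg
dT = 2 * gamma_SL * T_bulk / (rho * H_f * R)
dT = 2 * 0.67 * 634 / (6346 * 190000 * 5.5e-09)
dT = 128.1 K

128.1


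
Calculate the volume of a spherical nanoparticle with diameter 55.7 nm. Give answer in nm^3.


Radius r = 55.7/2 = 27.85 nm
Volume V = (4/3) * pi * r^3
V = (4/3) * pi * (27.85)^3
V = 90482.42 nm^3

90482.42


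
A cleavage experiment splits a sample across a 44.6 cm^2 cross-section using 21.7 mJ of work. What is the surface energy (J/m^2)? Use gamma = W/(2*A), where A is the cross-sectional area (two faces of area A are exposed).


Convert: A = 44.6 cm^2 = 0.00446 m^2, W = 21.7 mJ = 0.0217 J
Cleaving exposes two faces of area A, so total new surface = 2*A and gamma = W / (2*A)
gamma = 0.0217 / (2 * 0.00446)
gamma = 2.433 J/m^2

2.433


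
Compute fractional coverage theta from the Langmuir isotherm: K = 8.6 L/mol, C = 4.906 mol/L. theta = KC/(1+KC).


Langmuir isotherm: theta = K*C / (1 + K*C)
K*C = 8.6 * 4.906 = 42.1916
theta = 42.1916 / (1 + 42.1916) = 42.1916 / 43.1916
theta = 0.9768

0.9768


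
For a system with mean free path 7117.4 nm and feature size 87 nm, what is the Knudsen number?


Knudsen number Kn = lambda / L
Kn = 7117.4 / 87
Kn = 81.8092

81.8092


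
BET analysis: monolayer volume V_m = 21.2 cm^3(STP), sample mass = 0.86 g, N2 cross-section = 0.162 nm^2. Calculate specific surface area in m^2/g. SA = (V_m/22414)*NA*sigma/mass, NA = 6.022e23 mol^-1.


Number of moles in monolayer = V_m / 22414 = 21.2 / 22414 = 0.00094584
Number of molecules = moles * NA = 0.00094584 * 6.022e23
SA = molecules * sigma / mass
SA = (21.2 / 22414) * 6.022e23 * 0.162e-18 / 0.86
SA = 107.3 m^2/g

107.3


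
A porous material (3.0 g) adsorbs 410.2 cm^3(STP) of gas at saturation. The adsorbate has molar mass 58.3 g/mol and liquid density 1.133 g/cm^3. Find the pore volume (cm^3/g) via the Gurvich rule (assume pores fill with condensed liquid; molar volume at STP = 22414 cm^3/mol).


Moles adsorbed n = V_ads / 22414 = 410.2 / 22414 = 1.830106e-02 mol
Liquid volume V_liq = n * M / rho_liq = 1.830106e-02 * 58.3 / 1.133 = 0.94171 cm^3
Specific pore volume V_pore = V_liq / m_sample = 0.94171 / 3.0
V_pore = 0.3139 cm^3/g

0.3139


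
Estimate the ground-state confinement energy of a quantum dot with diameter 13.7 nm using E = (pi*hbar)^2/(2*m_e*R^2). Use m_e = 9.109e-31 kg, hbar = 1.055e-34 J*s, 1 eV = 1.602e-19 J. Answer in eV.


Radius R = 13.7/2 = 6.85 nm = 6.85e-09 m
E = (pi * 1.055e-34)^2 / (2 * 9.109e-31 * (6.85e-09)^2)
E(J) = 1.28506e-21
E = E(J) / 1.602e-19 = 0.008 eV

0.008


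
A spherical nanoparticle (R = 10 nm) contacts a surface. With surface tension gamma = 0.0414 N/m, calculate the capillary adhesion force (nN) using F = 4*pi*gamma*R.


Convert radius: R = 10 nm = 1e-08 m
F = 4 * pi * gamma * R
F = 4 * pi * 0.0414 * 1e-08
F = 5.20248e-09 N = 5.2025 nN

5.2025


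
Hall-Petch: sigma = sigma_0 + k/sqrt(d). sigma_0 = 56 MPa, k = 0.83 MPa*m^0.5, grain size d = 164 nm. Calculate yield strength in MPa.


d = 164 nm = 1.64e-07 m
sqrt(d) = 0.0004049691
Hall-Petch contribution = k / sqrt(d) = 0.83 / 0.0004049691 = 2049.5 MPa
sigma = sigma_0 + k/sqrt(d) = 56 + 2049.5 = 2105.5 MPa

2105.5


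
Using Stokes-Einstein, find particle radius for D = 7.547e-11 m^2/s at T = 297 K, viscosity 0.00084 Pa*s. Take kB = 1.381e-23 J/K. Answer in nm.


Stokes-Einstein: R = kB*T / (6*pi*eta*D)
R = 1.381e-23 * 297 / (6 * pi * 0.00084 * 7.547e-11)
R = 3.43238e-09 m = 3.43 nm

3.43


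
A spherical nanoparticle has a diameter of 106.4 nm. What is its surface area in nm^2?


Radius r = 106.4/2 = 53.2 nm
Surface area SA = 4 * pi * r^2
SA = 4 * pi * (53.2)^2
SA = 35565.84 nm^2

35565.84


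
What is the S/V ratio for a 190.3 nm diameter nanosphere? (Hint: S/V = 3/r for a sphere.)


Radius r = 190.3/2 = 95.15 nm
S/V = 3 / r = 3 / 95.15
S/V = 0.0315 nm^-1

0.0315


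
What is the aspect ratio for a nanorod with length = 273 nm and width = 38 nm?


Aspect ratio AR = length / diameter
AR = 273 / 38
AR = 7.18

7.18


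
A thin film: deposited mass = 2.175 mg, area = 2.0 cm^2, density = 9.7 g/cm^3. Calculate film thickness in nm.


Convert: m = 2.175 mg = 2.1750e-06 kg, A = 2.0 cm^2 = 2.0000e-04 m^2, rho = 9.7 g/cm^3 = 9700 kg/m^3
t = m / (A * rho)
t = 2.1750e-06 / (2.0000e-04 * 9700)
t = 1.1211e-06 m = 1121.1 nm

1121.1


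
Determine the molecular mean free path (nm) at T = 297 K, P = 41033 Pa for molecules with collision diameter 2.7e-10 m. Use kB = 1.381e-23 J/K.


Mean free path: lambda = kB*T / (sqrt(2) * pi * d^2 * P)
lambda = 1.381e-23 * 297 / (sqrt(2) * pi * (2.7e-10)^2 * 41033)
lambda = 3.0862e-07 m
lambda = 308.62 nm

308.62


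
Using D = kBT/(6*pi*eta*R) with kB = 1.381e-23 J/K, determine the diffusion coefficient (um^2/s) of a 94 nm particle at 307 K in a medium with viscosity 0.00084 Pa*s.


Radius R = 94/2 = 47 nm = 4.7e-08 m
D = kB*T / (6*pi*eta*R)
D = 1.381e-23 * 307 / (6 * pi * 0.00084 * 4.7e-08)
D = 5.6971e-12 m^2/s = 5.697 um^2/s

5.697


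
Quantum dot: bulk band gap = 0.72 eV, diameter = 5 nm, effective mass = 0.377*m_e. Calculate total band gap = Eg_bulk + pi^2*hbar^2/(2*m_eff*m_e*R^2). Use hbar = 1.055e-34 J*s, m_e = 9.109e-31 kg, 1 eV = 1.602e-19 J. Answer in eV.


Radius R = 5/2 nm = 2.5e-09 m
Confinement energy dE = pi^2 * hbar^2 / (2 * m_eff * m_e * R^2)
dE = pi^2 * (1.055e-34)^2 / (2 * 0.377 * 9.109e-31 * (2.5e-09)^2) J, divided by 1.602e-19 J/eV
dE = 0.1597 eV
Total band gap = E_g(bulk) + dE = 0.72 + 0.1597 = 0.8797 eV

0.8797


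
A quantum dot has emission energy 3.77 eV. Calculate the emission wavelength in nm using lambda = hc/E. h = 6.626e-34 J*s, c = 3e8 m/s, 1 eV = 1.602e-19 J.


Convert energy: E = 3.77 eV = 3.77 * 1.602e-19 = 6.03954e-19 J
lambda = h*c / E = 6.626e-34 * 3e8 / 6.03954e-19
lambda = 3.29131e-07 m = 329.1 nm

329.1


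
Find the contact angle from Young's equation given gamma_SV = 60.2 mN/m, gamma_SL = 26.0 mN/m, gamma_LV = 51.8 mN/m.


cos(theta) = (gamma_SV - gamma_SL) / gamma_LV
cos(theta) = (60.2 - 26.0) / 51.8
cos(theta) = 0.660232
theta = arccos(0.660232) = 48.68 degrees

48.68


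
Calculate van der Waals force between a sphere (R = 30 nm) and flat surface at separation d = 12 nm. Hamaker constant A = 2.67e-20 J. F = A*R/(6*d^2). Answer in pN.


Convert to SI: R = 30 nm = 3e-08 m, d = 12 nm = 1.2e-08 m
F = A * R / (6 * d^2)
F = 2.67e-20 * 3e-08 / (6 * (1.2e-08)^2)
F = 9.27083e-13 N = 0.927 pN

0.927


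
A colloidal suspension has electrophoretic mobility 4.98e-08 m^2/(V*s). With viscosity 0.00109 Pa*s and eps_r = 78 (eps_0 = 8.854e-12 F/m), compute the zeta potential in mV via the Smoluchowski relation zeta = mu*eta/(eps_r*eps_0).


Smoluchowski equation: zeta = mu * eta / (eps_r * eps_0)
zeta = 4.98e-08 * 0.00109 / (78 * 8.854e-12)
zeta = 0.0786 V = 78.6 mV

78.6


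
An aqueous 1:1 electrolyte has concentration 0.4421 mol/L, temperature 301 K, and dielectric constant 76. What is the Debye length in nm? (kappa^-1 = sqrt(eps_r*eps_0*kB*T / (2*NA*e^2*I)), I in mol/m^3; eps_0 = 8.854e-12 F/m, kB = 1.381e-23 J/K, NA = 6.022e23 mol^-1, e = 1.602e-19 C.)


Ionic strength I = 0.4421 * 1^2 * 1000 = 442.1 mol/m^3
kappa^-1 = sqrt(76 * 8.854e-12 * 1.381e-23 * 301 / (2 * 6.022e23 * (1.602e-19)^2 * 442.1))
kappa^-1 = 0.452 nm

0.452


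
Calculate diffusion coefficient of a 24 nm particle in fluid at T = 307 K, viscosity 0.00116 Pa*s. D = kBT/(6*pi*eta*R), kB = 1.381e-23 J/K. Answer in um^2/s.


Radius R = 24/2 = 12 nm = 1.2e-08 m
D = kB*T / (6*pi*eta*R)
D = 1.381e-23 * 307 / (6 * pi * 0.00116 * 1.2e-08)
D = 1.61582e-11 m^2/s = 16.158 um^2/s

16.158


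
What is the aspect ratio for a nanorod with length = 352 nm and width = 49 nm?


Aspect ratio AR = length / diameter
AR = 352 / 49
AR = 7.18

7.18


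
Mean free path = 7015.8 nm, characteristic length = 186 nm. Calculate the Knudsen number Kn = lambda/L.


Knudsen number Kn = lambda / L
Kn = 7015.8 / 186
Kn = 37.7194

37.7194


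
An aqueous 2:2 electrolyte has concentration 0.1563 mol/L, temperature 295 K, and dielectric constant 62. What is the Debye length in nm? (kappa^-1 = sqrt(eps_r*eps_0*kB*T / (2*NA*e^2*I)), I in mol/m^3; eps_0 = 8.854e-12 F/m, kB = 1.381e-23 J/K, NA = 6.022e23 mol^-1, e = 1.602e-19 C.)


Ionic strength I = 0.1563 * 2^2 * 1000 = 625.2 mol/m^3
kappa^-1 = sqrt(62 * 8.854e-12 * 1.381e-23 * 295 / (2 * 6.022e23 * (1.602e-19)^2 * 625.2))
kappa^-1 = 0.34 nm

0.34
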